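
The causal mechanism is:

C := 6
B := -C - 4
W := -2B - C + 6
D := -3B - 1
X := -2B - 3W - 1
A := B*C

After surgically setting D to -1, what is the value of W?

20

Under do(D=-1), the mechanism D := -3B - 1 is discarded; D is fixed at -1.
Since W is not a descendant of the intervened variable, it is unaffected.
B = -C - 4  [with C=6]  = -10
W = -2B - C + 6  [with B=-10, C=6]  = 20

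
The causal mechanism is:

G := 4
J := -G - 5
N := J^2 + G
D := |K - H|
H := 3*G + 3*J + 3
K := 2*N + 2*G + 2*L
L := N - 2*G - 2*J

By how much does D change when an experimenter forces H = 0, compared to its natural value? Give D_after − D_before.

The intervention breaks the incoming arrows to H: H := 3*G + 3*J + 3 no longer applies, and H = 0.
J = -G - 5  [with G=4]  = -9
N = J^2 + G  [with J=-9, G=4]  = 85
L = N - 2*G - 2*J  [with N=85, G=4, J=-9]  = 95
K = 2*N + 2*G + 2*L  [with N=85, G=4, L=95]  = 368
D = |K - H|  [with K=368, H=0]  = 368
Without intervention: J = -G - 5  [with G=4]  = -9; H = 3*G + 3*J + 3  [with G=4, J=-9]  = -12; N = J^2 + G  [with J=-9, G=4]  = 85; L = N - 2*G - 2*J  [with N=85, G=4, J=-9]  = 95; K = 2*N + 2*G + 2*L  [with N=85, G=4, L=95]  = 368; D = |K - H|  [with K=368, H=-12]  = 380.
Change = 368 − 380 = -12.

-12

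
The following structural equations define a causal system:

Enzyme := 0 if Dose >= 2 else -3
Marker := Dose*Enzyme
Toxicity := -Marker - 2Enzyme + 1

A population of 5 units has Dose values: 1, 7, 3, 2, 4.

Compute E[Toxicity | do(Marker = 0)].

do(Marker=0) breaks Marker's dependence on Dose. With Marker=0 fixed, Toxicity across the units is 7, 1, 1, 1, 1, mean 2.2.

2.2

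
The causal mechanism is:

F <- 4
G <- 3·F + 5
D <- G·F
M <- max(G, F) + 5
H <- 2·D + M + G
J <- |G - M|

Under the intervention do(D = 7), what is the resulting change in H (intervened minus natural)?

-122

do(D=7) replaces the equation D <- G·F with the constant D = 7.
G = 3·F + 5  [with F=4]  = 17
M = max(G, F) + 5  [with G=17, F=4]  = 22
H = 2·D + M + G  [with D=7, M=22, G=17]  = 53
Without intervention: G = 3·F + 5  [with F=4]  = 17; D = G·F  [with G=17, F=4]  = 68; M = max(G, F) + 5  [with G=17, F=4]  = 22; H = 2·D + M + G  [with D=68, M=22, G=17]  = 175.
Change = 53 − 175 = -122.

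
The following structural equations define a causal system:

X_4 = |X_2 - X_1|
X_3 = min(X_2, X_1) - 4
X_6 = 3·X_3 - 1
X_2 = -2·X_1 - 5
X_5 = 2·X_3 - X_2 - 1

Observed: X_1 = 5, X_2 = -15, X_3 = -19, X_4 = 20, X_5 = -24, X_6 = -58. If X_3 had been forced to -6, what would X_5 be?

2

do(X_3=-6) replaces the equation X_3 = min(X_2, X_1) - 4 with the constant X_3 = -6.
X_2 = -2·X_1 - 5  [with X_1=5]  = -15
X_5 = 2·X_3 - X_2 - 1  [with X_3=-6, X_2=-15]  = 2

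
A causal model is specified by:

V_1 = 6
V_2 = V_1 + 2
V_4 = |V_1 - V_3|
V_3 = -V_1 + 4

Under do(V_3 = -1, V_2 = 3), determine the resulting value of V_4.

7

The joint intervention fixes V_3 = -1, V_2 = 3, removing each variable's own equation.
V_4 = |V_1 - V_3|  [with V_1=6, V_3=-1]  = 7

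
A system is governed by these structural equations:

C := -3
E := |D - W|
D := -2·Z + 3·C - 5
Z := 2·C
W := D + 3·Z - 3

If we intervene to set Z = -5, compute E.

do(Z=-5) replaces the equation Z := 2·C with the constant Z = -5.
D = -2·Z + 3·C - 5  [with Z=-5, C=-3]  = -4
W = D + 3·Z - 3  [with D=-4, Z=-5]  = -22
E = |D - W|  [with D=-4, W=-22]  = 18

18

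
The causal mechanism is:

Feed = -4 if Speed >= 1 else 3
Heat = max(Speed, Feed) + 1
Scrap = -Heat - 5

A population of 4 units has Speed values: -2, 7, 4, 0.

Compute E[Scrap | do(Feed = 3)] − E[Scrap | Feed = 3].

-1.25

Every unit gets Feed=3 under the intervention. Scrap values become -9, -13, -10, -9; E[Scrap|do(Feed=3)] = -10.25.
Conditioning on Feed=3 selects the 2 unit(s) with Speed ∈ {-2, 0}. Their Scrap values: -9, -9. Mean = -9.
Difference = -10.25 − (-9) = -1.25.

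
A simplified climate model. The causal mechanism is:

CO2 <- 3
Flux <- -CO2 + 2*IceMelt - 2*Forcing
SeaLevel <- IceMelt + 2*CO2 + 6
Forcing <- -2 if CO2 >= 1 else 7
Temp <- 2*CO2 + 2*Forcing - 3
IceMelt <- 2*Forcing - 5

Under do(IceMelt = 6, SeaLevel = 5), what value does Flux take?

The joint intervention fixes IceMelt = 6, SeaLevel = 5, removing each variable's own equation.
Forcing = -2 if CO2 >= 1 else 7  [with CO2=3]  = -2
Flux = -CO2 + 2*IceMelt - 2*Forcing  [with CO2=3, IceMelt=6, Forcing=-2]  = 13

13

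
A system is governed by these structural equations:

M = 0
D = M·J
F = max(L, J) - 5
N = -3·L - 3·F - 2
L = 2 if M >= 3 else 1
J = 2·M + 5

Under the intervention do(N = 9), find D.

do(N=9) replaces the equation N = -3·L - 3·F - 2 with the constant N = 9.
No directed path runs from N to D, so D keeps its natural value.
J = 2·M + 5  [with M=0]  = 5
D = M·J  [with M=0, J=5]  = 0

0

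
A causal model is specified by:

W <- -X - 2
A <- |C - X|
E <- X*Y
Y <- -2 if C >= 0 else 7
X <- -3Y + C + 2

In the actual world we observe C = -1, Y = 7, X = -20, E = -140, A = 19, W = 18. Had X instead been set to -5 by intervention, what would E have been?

-35

The intervention breaks the incoming arrows to X: X <- -3Y + C + 2 no longer applies, and X = -5.
Y = -2 if C >= 0 else 7  [with C=-1]  = 7
E = X*Y  [with X=-5, Y=7]  = -35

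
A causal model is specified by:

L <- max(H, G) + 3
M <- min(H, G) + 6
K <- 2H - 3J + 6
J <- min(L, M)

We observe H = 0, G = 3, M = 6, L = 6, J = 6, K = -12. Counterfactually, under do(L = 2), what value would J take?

Intervening sets L = 2 and removes its equation (L <- max(H, G) + 3).
M = min(H, G) + 6  [with H=0, G=3]  = 6
J = min(L, M)  [with L=2, M=6]  = 2

2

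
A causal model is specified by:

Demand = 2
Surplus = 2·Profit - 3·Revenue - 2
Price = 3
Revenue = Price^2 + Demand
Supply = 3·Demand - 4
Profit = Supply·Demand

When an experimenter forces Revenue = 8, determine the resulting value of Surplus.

-18

Under do(Revenue=8), the mechanism Revenue = Price^2 + Demand is discarded; Revenue is fixed at 8.
Supply = 3·Demand - 4  [with Demand=2]  = 2
Profit = Supply·Demand  [with Supply=2, Demand=2]  = 4
Surplus = 2·Profit - 3·Revenue - 2  [with Profit=4, Revenue=8]  = -18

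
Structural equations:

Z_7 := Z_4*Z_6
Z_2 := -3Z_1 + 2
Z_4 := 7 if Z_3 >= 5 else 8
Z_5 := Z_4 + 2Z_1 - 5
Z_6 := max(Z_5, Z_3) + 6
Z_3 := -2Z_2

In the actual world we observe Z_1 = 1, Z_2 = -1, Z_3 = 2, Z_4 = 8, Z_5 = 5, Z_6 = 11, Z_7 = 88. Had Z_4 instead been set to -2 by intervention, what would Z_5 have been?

Intervening sets Z_4 = -2 and removes its equation (Z_4 := 7 if Z_3 >= 5 else 8).
Z_5 = Z_4 + 2Z_1 - 5  [with Z_4=-2, Z_1=1]  = -5

-5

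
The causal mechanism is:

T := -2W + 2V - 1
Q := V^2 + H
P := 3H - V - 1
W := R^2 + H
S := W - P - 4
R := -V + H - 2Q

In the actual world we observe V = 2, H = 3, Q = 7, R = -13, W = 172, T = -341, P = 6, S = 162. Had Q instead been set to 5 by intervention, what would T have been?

-165

The intervention breaks the incoming arrows to Q: Q := V^2 + H no longer applies, and Q = 5.
R = -V + H - 2Q  [with V=2, H=3, Q=5]  = -9
W = R^2 + H  [with R=-9, H=3]  = 84
T = -2W + 2V - 1  [with W=84, V=2]  = -165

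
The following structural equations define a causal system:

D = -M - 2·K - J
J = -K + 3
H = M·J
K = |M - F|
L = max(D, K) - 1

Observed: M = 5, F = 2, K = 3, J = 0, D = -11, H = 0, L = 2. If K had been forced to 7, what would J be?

-4

The intervention breaks the incoming arrows to K: K = |M - F| no longer applies, and K = 7.
J = -K + 3  [with K=7]  = -4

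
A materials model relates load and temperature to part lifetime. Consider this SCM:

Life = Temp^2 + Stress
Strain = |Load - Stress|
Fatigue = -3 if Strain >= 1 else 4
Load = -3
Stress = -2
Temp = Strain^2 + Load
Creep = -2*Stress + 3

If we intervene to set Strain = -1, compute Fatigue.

4

The intervention breaks the incoming arrows to Strain: Strain = |Load - Stress| no longer applies, and Strain = -1.
Fatigue = -3 if Strain >= 1 else 4  [with Strain=-1]  = 4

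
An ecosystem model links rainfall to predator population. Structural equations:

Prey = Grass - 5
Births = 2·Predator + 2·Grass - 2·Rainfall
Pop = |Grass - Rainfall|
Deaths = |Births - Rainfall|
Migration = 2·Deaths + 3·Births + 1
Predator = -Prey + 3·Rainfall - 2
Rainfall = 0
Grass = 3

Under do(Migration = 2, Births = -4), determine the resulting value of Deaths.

Setting Migration = 2, Births = -4 by intervention discards those variables' equations.
Deaths = |Births - Rainfall|  [with Births=-4, Rainfall=0]  = 4

4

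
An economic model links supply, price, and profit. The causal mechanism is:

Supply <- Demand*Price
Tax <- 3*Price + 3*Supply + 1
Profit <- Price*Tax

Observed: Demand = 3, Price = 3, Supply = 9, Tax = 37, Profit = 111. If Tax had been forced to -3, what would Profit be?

Intervening sets Tax = -3 and removes its equation (Tax <- 3*Price + 3*Supply + 1).
Profit = Price*Tax  [with Price=3, Tax=-3]  = -9

-9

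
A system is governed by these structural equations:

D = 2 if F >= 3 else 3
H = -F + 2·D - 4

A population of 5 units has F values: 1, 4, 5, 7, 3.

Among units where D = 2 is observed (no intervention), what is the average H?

-4.75

Observing D=2 restricts to units where D's equation naturally yields 2: F ∈ {4, 5, 7, 3}. In that subpopulation H = -4, -5, -7, -3, mean -4.75.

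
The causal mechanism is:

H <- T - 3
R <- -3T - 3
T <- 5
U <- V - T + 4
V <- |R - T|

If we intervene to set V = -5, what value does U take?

-6

The intervention breaks the incoming arrows to V: V <- |R - T| no longer applies, and V = -5.
U = V - T + 4  [with V=-5, T=5]  = -6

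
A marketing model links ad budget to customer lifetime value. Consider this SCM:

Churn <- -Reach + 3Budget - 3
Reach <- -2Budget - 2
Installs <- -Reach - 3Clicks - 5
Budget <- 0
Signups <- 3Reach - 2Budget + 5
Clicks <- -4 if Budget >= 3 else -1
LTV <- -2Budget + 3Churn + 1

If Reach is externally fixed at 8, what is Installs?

Under do(Reach=8), the mechanism Reach <- -2Budget - 2 is discarded; Reach is fixed at 8.
Clicks = -4 if Budget >= 3 else -1  [with Budget=0]  = -1
Installs = -Reach - 3Clicks - 5  [with Reach=8, Clicks=-1]  = -10

-10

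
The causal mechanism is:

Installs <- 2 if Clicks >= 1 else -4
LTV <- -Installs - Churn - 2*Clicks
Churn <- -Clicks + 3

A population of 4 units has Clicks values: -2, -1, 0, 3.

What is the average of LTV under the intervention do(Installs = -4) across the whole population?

The intervention sets Installs=-4 in all 4 units regardless of Clicks. Recomputing LTV per unit gives 3, 2, 1, -2; average 1.

1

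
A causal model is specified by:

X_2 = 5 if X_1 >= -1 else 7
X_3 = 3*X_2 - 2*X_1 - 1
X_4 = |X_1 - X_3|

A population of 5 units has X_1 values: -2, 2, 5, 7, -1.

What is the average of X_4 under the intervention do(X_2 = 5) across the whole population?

10.6

do(X_2=5) breaks X_2's dependence on X_1. With X_2=5 fixed, X_4 across the units is 20, 8, 1, 7, 17, mean 10.6.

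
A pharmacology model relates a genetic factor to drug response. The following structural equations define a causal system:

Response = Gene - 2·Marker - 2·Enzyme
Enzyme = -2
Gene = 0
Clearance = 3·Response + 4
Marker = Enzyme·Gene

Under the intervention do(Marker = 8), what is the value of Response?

-12

The intervention breaks the incoming arrows to Marker: Marker = Enzyme·Gene no longer applies, and Marker = 8.
Response = Gene - 2·Marker - 2·Enzyme  [with Gene=0, Marker=8, Enzyme=-2]  = -12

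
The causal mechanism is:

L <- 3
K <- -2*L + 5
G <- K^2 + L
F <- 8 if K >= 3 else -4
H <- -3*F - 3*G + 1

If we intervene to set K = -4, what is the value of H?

do(K=-4) replaces the equation K <- -2*L + 5 with the constant K = -4.
G = K^2 + L  [with K=-4, L=3]  = 19
F = 8 if K >= 3 else -4  [with K=-4]  = -4
H = -3*F - 3*G + 1  [with F=-4, G=19]  = -44

-44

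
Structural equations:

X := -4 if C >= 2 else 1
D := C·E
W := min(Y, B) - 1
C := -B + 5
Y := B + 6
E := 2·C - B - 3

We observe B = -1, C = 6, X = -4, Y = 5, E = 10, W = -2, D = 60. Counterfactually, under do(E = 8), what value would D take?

Under do(E=8), the mechanism E := 2·C - B - 3 is discarded; E is fixed at 8.
C = -B + 5  [with B=-1]  = 6
D = C·E  [with C=6, E=8]  = 48

48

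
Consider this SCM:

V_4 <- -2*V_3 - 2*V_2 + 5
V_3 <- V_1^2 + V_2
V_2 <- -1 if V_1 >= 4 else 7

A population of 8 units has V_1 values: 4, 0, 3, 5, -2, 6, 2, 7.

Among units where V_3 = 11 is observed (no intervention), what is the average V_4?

E[V_4|V_3=11] averages over only the 2 units with V_3=11 (V_1 = -2, 2): V_4 = -31, -31, mean -31.

-31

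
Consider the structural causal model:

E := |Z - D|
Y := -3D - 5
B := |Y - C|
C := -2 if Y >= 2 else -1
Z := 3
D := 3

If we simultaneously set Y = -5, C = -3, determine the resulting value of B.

2

The joint intervention fixes Y = -5, C = -3, removing each variable's own equation.
B = |Y - C|  [with Y=-5, C=-3]  = 2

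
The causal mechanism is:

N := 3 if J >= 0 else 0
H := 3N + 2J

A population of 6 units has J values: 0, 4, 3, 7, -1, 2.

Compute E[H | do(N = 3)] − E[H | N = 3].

Under do(N=3), N's equation is replaced by N=3 for every unit. Per-unit H: 9, 17, 15, 23, 7, 13. Mean = 14.
Observing N=3 restricts to units where N's equation naturally yields 3: J ∈ {0, 4, 3, 7, 2}. In that subpopulation H = 9, 17, 15, 23, 13, mean 15.4.
Difference = 14 − 15.4 = -1.4.

-1.4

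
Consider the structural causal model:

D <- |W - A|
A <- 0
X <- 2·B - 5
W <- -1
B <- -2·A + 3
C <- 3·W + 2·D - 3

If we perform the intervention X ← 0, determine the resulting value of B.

do(X=0) replaces the equation X <- 2·B - 5 with the constant X = 0.
B is not downstream of the intervention, so its value is determined by the original equations.
B = -2·A + 3  [with A=0]  = 3

3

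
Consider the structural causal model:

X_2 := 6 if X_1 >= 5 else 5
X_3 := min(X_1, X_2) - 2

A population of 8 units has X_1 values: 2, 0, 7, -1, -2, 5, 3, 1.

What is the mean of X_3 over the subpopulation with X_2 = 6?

3.5

Conditioning on X_2=6 selects the 2 unit(s) with X_1 ∈ {7, 5}. Their X_3 values: 4, 3. Mean = 3.5.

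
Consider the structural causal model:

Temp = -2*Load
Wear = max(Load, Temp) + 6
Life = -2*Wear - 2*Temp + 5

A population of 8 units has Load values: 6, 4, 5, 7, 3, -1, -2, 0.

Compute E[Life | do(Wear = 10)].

-4

The intervention sets Wear=10 in all 8 units regardless of Load. Recomputing Life per unit gives 9, 1, 5, 13, -3, -19, -23, -15; average -4.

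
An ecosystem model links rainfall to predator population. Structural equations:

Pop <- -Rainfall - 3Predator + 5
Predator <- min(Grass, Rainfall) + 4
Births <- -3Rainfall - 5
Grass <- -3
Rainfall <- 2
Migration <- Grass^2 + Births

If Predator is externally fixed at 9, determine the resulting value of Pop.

-24

The intervention breaks the incoming arrows to Predator: Predator <- min(Grass, Rainfall) + 4 no longer applies, and Predator = 9.
Pop = -Rainfall - 3Predator + 5  [with Rainfall=2, Predator=9]  = -24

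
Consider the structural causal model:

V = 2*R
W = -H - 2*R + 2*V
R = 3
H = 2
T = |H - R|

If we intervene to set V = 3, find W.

-2

Intervening sets V = 3 and removes its equation (V = 2*R).
W = -H - 2*R + 2*V  [with H=2, R=3, V=3]  = -2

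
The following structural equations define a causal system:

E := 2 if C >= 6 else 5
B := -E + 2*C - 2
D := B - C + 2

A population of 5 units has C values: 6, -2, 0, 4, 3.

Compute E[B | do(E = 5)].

-2.6

do(E=5) breaks E's dependence on C. With E=5 fixed, B across the units is 5, -11, -7, 1, -1, mean -2.6.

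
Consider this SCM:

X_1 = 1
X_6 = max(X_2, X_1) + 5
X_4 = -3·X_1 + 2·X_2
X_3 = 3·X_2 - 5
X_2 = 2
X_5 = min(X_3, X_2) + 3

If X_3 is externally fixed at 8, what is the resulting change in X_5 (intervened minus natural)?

do(X_3=8) replaces the equation X_3 = 3·X_2 - 5 with the constant X_3 = 8.
X_5 = min(X_3, X_2) + 3  [with X_3=8, X_2=2]  = 5
Without intervention: X_3 = 3·X_2 - 5  [with X_2=2]  = 1; X_5 = min(X_3, X_2) + 3  [with X_3=1, X_2=2]  = 4.
Change = 5 − 4 = 1.

1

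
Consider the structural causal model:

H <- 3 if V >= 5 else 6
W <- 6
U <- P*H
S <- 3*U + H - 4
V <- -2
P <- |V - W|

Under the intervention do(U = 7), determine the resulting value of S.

23

The intervention breaks the incoming arrows to U: U <- P*H no longer applies, and U = 7.
H = 3 if V >= 5 else 6  [with V=-2]  = 6
S = 3*U + H - 4  [with U=7, H=6]  = 23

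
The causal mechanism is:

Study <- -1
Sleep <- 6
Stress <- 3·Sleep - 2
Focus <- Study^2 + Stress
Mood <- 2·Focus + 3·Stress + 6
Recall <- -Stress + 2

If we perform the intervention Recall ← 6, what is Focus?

17

do(Recall=6) replaces the equation Recall <- -Stress + 2 with the constant Recall = 6.
No directed path runs from Recall to Focus, so Focus keeps its natural value.
Stress = 3·Sleep - 2  [with Sleep=6]  = 16
Focus = Study^2 + Stress  [with Study=-1, Stress=16]  = 17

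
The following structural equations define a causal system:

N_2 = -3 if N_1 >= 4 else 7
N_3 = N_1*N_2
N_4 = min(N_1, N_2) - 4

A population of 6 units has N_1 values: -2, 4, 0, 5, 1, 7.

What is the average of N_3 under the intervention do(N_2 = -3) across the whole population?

-7.5

The intervention sets N_2=-3 in all 6 units regardless of N_1. Recomputing N_3 per unit gives 6, -12, 0, -15, -3, -21; average -7.5.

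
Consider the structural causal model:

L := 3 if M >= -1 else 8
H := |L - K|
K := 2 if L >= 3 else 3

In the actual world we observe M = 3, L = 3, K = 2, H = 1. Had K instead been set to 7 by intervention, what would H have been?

The intervention breaks the incoming arrows to K: K := 2 if L >= 3 else 3 no longer applies, and K = 7.
L = 3 if M >= -1 else 8  [with M=3]  = 3
H = |L - K|  [with L=3, K=7]  = 4

4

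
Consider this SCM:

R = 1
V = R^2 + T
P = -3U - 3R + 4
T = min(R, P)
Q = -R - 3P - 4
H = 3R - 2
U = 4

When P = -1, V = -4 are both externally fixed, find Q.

-2

Under do(P = -1, V = -4), each intervened variable's structural equation is replaced by its fixed value.
Q = -R - 3P - 4  [with R=1, P=-1]  = -2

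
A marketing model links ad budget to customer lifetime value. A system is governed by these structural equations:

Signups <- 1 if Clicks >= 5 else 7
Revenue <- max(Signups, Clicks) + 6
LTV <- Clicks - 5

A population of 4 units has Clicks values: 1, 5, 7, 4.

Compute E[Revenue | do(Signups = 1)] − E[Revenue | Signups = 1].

-1.75

do(Signups=1) breaks Signups's dependence on Clicks. With Signups=1 fixed, Revenue across the units is 7, 11, 13, 10, mean 10.25.
Conditioning on Signups=1 selects the 2 unit(s) with Clicks ∈ {5, 7}. Their Revenue values: 11, 13. Mean = 12.
Difference = 10.25 − 12 = -1.75.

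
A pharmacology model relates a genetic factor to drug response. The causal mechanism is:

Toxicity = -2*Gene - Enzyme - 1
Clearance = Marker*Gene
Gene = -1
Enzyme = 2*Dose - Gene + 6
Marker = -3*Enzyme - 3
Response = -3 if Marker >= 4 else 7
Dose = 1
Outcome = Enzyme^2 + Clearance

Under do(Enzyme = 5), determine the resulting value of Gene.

Under do(Enzyme=5), the mechanism Enzyme = 2*Dose - Gene + 6 is discarded; Enzyme is fixed at 5.
Gene is not downstream of the intervention, so its value is determined by the original equations.

-1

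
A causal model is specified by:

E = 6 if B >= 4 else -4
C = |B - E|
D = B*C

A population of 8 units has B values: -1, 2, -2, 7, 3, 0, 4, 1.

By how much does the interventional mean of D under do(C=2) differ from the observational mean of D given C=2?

1.5

Every unit gets C=2 under the intervention. D values become -2, 4, -4, 14, 6, 0, 8, 2; E[D|do(C=2)] = 3.5.
Observing C=2 restricts to units where C's equation naturally yields 2: B ∈ {-2, 4}. In that subpopulation D = -4, 8, mean 2.
Difference = 3.5 − 2 = 1.5.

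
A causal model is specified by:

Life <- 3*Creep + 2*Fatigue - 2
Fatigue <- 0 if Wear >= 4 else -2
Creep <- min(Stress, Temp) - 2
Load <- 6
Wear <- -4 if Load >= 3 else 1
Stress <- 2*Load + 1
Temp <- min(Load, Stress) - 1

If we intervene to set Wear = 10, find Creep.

3

The intervention breaks the incoming arrows to Wear: Wear <- -4 if Load >= 3 else 1 no longer applies, and Wear = 10.
Since Creep is not a descendant of the intervened variable, it is unaffected.
Stress = 2*Load + 1  [with Load=6]  = 13
Temp = min(Load, Stress) - 1  [with Load=6, Stress=13]  = 5
Creep = min(Stress, Temp) - 2  [with Stress=13, Temp=5]  = 3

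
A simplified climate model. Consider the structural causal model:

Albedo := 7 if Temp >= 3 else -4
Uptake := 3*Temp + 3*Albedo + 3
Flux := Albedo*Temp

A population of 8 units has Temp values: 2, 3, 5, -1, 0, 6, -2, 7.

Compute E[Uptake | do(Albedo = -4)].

-1.5

The intervention sets Albedo=-4 in all 8 units regardless of Temp. Recomputing Uptake per unit gives -3, 0, 6, -12, -9, 9, -15, 12; average -1.5.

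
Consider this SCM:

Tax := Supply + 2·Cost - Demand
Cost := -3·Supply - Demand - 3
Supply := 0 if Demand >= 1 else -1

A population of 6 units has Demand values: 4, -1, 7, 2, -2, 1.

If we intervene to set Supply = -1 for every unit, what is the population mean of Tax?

-6.5

Every unit gets Supply=-1 under the intervention. Tax values become -13, 2, -22, -7, 5, -4; E[Tax|do(Supply=-1)] = -6.5.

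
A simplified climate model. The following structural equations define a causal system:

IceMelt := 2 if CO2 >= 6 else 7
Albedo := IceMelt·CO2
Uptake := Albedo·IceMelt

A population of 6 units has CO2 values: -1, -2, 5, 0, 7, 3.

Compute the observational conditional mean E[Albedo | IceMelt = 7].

Conditioning on IceMelt=7 selects the 5 unit(s) with CO2 ∈ {-1, -2, 5, 0, 3}. Their Albedo values: -7, -14, 35, 0, 21. Mean = 7.

7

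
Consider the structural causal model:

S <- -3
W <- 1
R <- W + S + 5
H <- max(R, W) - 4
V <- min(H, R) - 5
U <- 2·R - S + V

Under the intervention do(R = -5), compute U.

The intervention breaks the incoming arrows to R: R <- W + S + 5 no longer applies, and R = -5.
H = max(R, W) - 4  [with R=-5, W=1]  = -3
V = min(H, R) - 5  [with H=-3, R=-5]  = -10
U = 2·R - S + V  [with R=-5, S=-3, V=-10]  = -17

-17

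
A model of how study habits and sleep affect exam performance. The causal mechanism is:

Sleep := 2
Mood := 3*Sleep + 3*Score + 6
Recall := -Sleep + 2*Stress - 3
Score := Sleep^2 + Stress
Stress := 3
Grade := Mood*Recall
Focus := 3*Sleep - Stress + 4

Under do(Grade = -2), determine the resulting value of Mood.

33

The intervention breaks the incoming arrows to Grade: Grade := Mood*Recall no longer applies, and Grade = -2.
Mood is not downstream of the intervention, so its value is determined by the original equations.
Score = Sleep^2 + Stress  [with Sleep=2, Stress=3]  = 7
Mood = 3*Sleep + 3*Score + 6  [with Sleep=2, Score=7]  = 33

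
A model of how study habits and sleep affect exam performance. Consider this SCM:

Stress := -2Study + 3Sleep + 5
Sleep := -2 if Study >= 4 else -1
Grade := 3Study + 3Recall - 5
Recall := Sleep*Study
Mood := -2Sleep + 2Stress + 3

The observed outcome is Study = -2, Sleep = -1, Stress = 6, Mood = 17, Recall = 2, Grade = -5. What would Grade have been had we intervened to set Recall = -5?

The intervention breaks the incoming arrows to Recall: Recall := Sleep*Study no longer applies, and Recall = -5.
Grade = 3Study + 3Recall - 5  [with Study=-2, Recall=-5]  = -26

-26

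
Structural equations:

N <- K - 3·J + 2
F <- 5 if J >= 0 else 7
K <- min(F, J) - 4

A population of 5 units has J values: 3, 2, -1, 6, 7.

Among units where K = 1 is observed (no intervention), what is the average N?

-16.5

E[N|K=1] averages over only the 2 units with K=1 (J = 6, 7): N = -15, -18, mean -16.5.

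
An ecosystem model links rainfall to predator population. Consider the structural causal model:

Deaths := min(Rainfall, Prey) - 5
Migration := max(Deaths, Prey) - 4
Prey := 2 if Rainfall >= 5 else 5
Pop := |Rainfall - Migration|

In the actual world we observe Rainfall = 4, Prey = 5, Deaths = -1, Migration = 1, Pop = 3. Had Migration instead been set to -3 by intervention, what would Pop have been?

Intervening sets Migration = -3 and removes its equation (Migration := max(Deaths, Prey) - 4).
Pop = |Rainfall - Migration|  [with Rainfall=4, Migration=-3]  = 7

7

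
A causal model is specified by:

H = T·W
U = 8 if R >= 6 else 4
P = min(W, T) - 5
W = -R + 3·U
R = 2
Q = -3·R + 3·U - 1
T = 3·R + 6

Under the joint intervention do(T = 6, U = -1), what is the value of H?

-30

The joint intervention fixes T = 6, U = -1, removing each variable's own equation.
W = -R + 3·U  [with R=2, U=-1]  = -5
H = T·W  [with T=6, W=-5]  = -30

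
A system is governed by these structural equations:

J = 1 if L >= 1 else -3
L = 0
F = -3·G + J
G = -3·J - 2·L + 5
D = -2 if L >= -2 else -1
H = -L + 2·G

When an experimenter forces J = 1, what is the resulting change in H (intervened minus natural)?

-24

Under do(J=1), the mechanism J = 1 if L >= 1 else -3 is discarded; J is fixed at 1.
G = -3·J - 2·L + 5  [with J=1, L=0]  = 2
H = -L + 2·G  [with L=0, G=2]  = 4
Without intervention: J = 1 if L >= 1 else -3  [with L=0]  = -3; G = -3·J - 2·L + 5  [with J=-3, L=0]  = 14; H = -L + 2·G  [with L=0, G=14]  = 28.
Change = 4 − 28 = -24.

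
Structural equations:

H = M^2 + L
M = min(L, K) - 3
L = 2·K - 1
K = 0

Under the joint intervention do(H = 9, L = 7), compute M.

-3

Setting H = 9, L = 7 by intervention discards those variables' equations.
M = min(L, K) - 3  [with L=7, K=0]  = -3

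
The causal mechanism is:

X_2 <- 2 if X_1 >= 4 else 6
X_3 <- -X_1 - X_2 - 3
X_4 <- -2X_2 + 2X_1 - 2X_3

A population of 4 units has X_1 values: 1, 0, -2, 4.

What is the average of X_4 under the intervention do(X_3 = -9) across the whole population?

do(X_3=-9) breaks X_3's dependence on X_1. With X_3=-9 fixed, X_4 across the units is 8, 6, 2, 22, mean 9.5.

9.5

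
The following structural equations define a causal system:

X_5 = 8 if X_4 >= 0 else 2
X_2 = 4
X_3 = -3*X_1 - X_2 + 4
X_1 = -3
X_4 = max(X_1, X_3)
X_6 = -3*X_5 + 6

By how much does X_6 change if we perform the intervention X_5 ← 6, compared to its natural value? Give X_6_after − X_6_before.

The intervention breaks the incoming arrows to X_5: X_5 = 8 if X_4 >= 0 else 2 no longer applies, and X_5 = 6.
X_6 = -3*X_5 + 6  [with X_5=6]  = -12
Without intervention: X_3 = -3*X_1 - X_2 + 4  [with X_1=-3, X_2=4]  = 9; X_4 = max(X_1, X_3)  [with X_1=-3, X_3=9]  = 9; X_5 = 8 if X_4 >= 0 else 2  [with X_4=9]  = 8; X_6 = -3*X_5 + 6  [with X_5=8]  = -18.
Change = -12 − (-18) = 6.

6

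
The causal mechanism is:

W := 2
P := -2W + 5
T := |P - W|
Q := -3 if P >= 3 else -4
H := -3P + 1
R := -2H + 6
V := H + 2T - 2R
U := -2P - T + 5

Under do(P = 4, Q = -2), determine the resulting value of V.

-63

Setting P = 4, Q = -2 by intervention discards those variables' equations.
T = |P - W|  [with P=4, W=2]  = 2
H = -3P + 1  [with P=4]  = -11
R = -2H + 6  [with H=-11]  = 28
V = H + 2T - 2R  [with H=-11, T=2, R=28]  = -63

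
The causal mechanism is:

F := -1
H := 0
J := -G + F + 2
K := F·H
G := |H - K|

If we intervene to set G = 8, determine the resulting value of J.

-7

Intervening sets G = 8 and removes its equation (G := |H - K|).
J = -G + F + 2  [with G=8, F=-1]  = -7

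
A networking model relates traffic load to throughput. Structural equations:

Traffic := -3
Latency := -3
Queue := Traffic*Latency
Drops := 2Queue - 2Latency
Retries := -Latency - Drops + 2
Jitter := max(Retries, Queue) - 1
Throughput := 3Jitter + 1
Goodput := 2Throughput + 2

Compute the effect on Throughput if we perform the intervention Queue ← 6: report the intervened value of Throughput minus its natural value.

-9

The intervention breaks the incoming arrows to Queue: Queue := Traffic*Latency no longer applies, and Queue = 6.
Drops = 2Queue - 2Latency  [with Queue=6, Latency=-3]  = 18
Retries = -Latency - Drops + 2  [with Latency=-3, Drops=18]  = -13
Jitter = max(Retries, Queue) - 1  [with Retries=-13, Queue=6]  = 5
Throughput = 3Jitter + 1  [with Jitter=5]  = 16
Without intervention: Queue = Traffic*Latency  [with Traffic=-3, Latency=-3]  = 9; Drops = 2Queue - 2Latency  [with Queue=9, Latency=-3]  = 24; Retries = -Latency - Drops + 2  [with Latency=-3, Drops=24]  = -19; Jitter = max(Retries, Queue) - 1  [with Retries=-19, Queue=9]  = 8; Throughput = 3Jitter + 1  [with Jitter=8]  = 25.
Change = 16 − 25 = -9.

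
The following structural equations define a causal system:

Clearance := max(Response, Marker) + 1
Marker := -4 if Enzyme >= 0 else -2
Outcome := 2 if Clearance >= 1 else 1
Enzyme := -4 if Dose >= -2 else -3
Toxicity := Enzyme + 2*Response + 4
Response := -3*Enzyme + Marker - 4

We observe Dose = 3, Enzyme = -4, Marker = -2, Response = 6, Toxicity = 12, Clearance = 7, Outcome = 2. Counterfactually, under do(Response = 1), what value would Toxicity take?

Intervening sets Response = 1 and removes its equation (Response := -3*Enzyme + Marker - 4).
Enzyme = -4 if Dose >= -2 else -3  [with Dose=3]  = -4
Toxicity = Enzyme + 2*Response + 4  [with Enzyme=-4, Response=1]  = 2

2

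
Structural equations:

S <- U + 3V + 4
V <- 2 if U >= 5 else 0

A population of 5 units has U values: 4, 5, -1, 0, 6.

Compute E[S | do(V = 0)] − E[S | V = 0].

Every unit gets V=0 under the intervention. S values become 8, 9, 3, 4, 10; E[S|do(V=0)] = 6.8.
Conditioning on V=0 selects the 3 unit(s) with U ∈ {4, -1, 0}. Their S values: 8, 3, 4. Mean = 5.
Difference = 6.8 − 5 = 1.8.

1.8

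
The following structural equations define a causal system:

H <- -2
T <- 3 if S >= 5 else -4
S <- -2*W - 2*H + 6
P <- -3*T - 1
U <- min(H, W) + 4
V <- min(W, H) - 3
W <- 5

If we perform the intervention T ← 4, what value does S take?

0

do(T=4) replaces the equation T <- 3 if S >= 5 else -4 with the constant T = 4.
Since S is not a descendant of the intervened variable, it is unaffected.
S = -2*W - 2*H + 6  [with W=5, H=-2]  = 0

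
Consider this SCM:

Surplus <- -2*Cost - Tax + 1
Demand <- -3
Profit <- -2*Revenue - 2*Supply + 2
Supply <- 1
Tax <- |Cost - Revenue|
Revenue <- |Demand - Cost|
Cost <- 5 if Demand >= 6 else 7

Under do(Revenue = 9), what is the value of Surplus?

The intervention breaks the incoming arrows to Revenue: Revenue <- |Demand - Cost| no longer applies, and Revenue = 9.
Cost = 5 if Demand >= 6 else 7  [with Demand=-3]  = 7
Tax = |Cost - Revenue|  [with Cost=7, Revenue=9]  = 2
Surplus = -2*Cost - Tax + 1  [with Cost=7, Tax=2]  = -15

-15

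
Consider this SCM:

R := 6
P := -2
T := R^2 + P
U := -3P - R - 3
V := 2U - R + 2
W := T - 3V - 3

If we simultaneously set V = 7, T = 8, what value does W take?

-16

The joint intervention fixes V = 7, T = 8, removing each variable's own equation.
W = T - 3V - 3  [with T=8, V=7]  = -16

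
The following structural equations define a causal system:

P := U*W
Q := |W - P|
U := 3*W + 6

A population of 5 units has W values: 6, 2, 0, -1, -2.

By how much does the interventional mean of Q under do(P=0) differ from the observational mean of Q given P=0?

1.2

Every unit gets P=0 under the intervention. Q values become 6, 2, 0, 1, 2; E[Q|do(P=0)] = 2.2.
Observing P=0 restricts to units where P's equation naturally yields 0: W ∈ {0, -2}. In that subpopulation Q = 0, 2, mean 1.
Difference = 2.2 − 1 = 1.2.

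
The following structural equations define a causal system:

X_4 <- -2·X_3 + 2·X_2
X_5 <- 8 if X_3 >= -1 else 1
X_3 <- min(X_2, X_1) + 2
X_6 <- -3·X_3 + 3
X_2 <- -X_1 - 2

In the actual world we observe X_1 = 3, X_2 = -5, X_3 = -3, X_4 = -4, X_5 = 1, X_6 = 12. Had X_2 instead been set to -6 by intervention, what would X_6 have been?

Under do(X_2=-6), the mechanism X_2 <- -X_1 - 2 is discarded; X_2 is fixed at -6.
X_3 = min(X_2, X_1) + 2  [with X_2=-6, X_1=3]  = -4
X_6 = -3·X_3 + 3  [with X_3=-4]  = 15

15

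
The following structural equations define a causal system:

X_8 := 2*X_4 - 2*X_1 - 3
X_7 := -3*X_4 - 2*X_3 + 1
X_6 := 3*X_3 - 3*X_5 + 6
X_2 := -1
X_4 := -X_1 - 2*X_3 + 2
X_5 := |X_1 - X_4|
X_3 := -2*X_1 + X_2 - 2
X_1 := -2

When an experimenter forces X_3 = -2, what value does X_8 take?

The intervention breaks the incoming arrows to X_3: X_3 := -2*X_1 + X_2 - 2 no longer applies, and X_3 = -2.
X_4 = -X_1 - 2*X_3 + 2  [with X_1=-2, X_3=-2]  = 8
X_8 = 2*X_4 - 2*X_1 - 3  [with X_4=8, X_1=-2]  = 17

17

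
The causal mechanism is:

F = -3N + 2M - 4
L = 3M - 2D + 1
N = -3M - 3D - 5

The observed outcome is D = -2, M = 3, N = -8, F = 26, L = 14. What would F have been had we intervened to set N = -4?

The intervention breaks the incoming arrows to N: N = -3M - 3D - 5 no longer applies, and N = -4.
F = -3N + 2M - 4  [with N=-4, M=3]  = 14

14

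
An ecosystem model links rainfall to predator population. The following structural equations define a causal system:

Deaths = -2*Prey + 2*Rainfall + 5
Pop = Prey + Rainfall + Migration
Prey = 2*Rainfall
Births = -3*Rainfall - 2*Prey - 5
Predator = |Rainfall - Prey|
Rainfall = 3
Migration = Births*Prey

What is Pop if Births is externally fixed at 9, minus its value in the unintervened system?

The intervention breaks the incoming arrows to Births: Births = -3*Rainfall - 2*Prey - 5 no longer applies, and Births = 9.
Prey = 2*Rainfall  [with Rainfall=3]  = 6
Migration = Births*Prey  [with Births=9, Prey=6]  = 54
Pop = Prey + Rainfall + Migration  [with Prey=6, Rainfall=3, Migration=54]  = 63
Without intervention: Prey = 2*Rainfall  [with Rainfall=3]  = 6; Births = -3*Rainfall - 2*Prey - 5  [with Rainfall=3, Prey=6]  = -26; Migration = Births*Prey  [with Births=-26, Prey=6]  = -156; Pop = Prey + Rainfall + Migration  [with Prey=6, Rainfall=3, Migration=-156]  = -147.
Change = 63 − (-147) = 210.

210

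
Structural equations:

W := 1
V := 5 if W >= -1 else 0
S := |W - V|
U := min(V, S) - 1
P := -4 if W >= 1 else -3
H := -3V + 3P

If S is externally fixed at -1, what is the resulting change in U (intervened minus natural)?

-5

The intervention breaks the incoming arrows to S: S := |W - V| no longer applies, and S = -1.
V = 5 if W >= -1 else 0  [with W=1]  = 5
U = min(V, S) - 1  [with V=5, S=-1]  = -2
Without intervention: V = 5 if W >= -1 else 0  [with W=1]  = 5; S = |W - V|  [with W=1, V=5]  = 4; U = min(V, S) - 1  [with V=5, S=4]  = 3.
Change = -2 − 3 = -5.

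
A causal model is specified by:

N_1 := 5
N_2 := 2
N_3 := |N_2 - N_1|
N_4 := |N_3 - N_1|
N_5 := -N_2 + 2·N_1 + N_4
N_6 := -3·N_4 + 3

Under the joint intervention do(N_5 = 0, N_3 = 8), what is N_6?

-6

The joint intervention fixes N_5 = 0, N_3 = 8, removing each variable's own equation.
N_4 = |N_3 - N_1|  [with N_3=8, N_1=5]  = 3
N_6 = -3·N_4 + 3  [with N_4=3]  = -6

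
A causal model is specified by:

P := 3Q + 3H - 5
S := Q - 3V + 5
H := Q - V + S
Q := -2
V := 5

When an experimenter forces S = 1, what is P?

do(S=1) replaces the equation S := Q - 3V + 5 with the constant S = 1.
H = Q - V + S  [with Q=-2, V=5, S=1]  = -6
P = 3Q + 3H - 5  [with Q=-2, H=-6]  = -29

-29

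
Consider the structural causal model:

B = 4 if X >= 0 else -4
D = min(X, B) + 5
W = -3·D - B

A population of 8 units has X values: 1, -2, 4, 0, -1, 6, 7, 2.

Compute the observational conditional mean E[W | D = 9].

-31

Observing D=9 restricts to units where D's equation naturally yields 9: X ∈ {4, 6, 7}. In that subpopulation W = -31, -31, -31, mean -31.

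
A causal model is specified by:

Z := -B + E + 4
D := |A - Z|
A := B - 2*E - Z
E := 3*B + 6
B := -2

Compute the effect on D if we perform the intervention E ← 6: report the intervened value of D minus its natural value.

24

do(E=6) replaces the equation E := 3*B + 6 with the constant E = 6.
Z = -B + E + 4  [with B=-2, E=6]  = 12
A = B - 2*E - Z  [with B=-2, E=6, Z=12]  = -26
D = |A - Z|  [with A=-26, Z=12]  = 38
Without intervention: E = 3*B + 6  [with B=-2]  = 0; Z = -B + E + 4  [with B=-2, E=0]  = 6; A = B - 2*E - Z  [with B=-2, E=0, Z=6]  = -8; D = |A - Z|  [with A=-8, Z=6]  = 14.
Change = 38 − 14 = 24.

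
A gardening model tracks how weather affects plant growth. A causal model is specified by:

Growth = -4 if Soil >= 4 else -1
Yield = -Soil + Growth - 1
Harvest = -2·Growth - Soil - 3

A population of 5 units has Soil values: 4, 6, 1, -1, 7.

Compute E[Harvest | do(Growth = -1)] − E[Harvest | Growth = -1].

The intervention sets Growth=-1 in all 5 units regardless of Soil. Recomputing Harvest per unit gives -5, -7, -2, 0, -8; average -4.4.
Conditioning on Growth=-1 selects the 2 unit(s) with Soil ∈ {1, -1}. Their Harvest values: -2, 0. Mean = -1.
Difference = -4.4 − (-1) = -3.4.

-3.4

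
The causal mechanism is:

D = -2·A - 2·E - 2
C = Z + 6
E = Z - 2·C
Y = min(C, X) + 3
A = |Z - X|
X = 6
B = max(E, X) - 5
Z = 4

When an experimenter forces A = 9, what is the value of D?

12

The intervention breaks the incoming arrows to A: A = |Z - X| no longer applies, and A = 9.
C = Z + 6  [with Z=4]  = 10
E = Z - 2·C  [with Z=4, C=10]  = -16
D = -2·A - 2·E - 2  [with A=9, E=-16]  = 12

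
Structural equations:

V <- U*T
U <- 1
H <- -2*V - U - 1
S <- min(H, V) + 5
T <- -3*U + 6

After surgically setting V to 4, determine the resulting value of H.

-10

The intervention breaks the incoming arrows to V: V <- U*T no longer applies, and V = 4.
H = -2*V - U - 1  [with V=4, U=1]  = -10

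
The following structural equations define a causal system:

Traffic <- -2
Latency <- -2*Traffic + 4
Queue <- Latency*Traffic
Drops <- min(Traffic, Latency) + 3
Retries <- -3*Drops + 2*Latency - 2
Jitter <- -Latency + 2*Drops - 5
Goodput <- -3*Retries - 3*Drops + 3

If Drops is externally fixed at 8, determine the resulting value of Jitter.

3

Under do(Drops=8), the mechanism Drops <- min(Traffic, Latency) + 3 is discarded; Drops is fixed at 8.
Latency = -2*Traffic + 4  [with Traffic=-2]  = 8
Jitter = -Latency + 2*Drops - 5  [with Latency=8, Drops=8]  = 3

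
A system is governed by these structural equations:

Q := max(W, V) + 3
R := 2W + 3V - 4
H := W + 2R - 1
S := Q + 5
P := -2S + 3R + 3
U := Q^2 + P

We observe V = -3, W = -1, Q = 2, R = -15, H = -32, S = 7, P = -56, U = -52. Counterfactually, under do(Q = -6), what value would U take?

The intervention breaks the incoming arrows to Q: Q := max(W, V) + 3 no longer applies, and Q = -6.
R = 2W + 3V - 4  [with W=-1, V=-3]  = -15
S = Q + 5  [with Q=-6]  = -1
P = -2S + 3R + 3  [with S=-1, R=-15]  = -40
U = Q^2 + P  [with Q=-6, P=-40]  = -4

-4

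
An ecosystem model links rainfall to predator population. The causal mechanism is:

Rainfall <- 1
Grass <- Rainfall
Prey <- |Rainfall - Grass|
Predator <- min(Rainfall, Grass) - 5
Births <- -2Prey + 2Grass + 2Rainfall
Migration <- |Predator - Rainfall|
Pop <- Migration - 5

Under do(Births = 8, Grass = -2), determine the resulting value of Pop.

3

Setting Births = 8, Grass = -2 by intervention discards those variables' equations.
Predator = min(Rainfall, Grass) - 5  [with Rainfall=1, Grass=-2]  = -7
Migration = |Predator - Rainfall|  [with Predator=-7, Rainfall=1]  = 8
Pop = Migration - 5  [with Migration=8]  = 3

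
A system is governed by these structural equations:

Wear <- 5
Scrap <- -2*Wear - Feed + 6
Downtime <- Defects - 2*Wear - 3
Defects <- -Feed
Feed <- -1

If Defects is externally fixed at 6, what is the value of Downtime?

do(Defects=6) replaces the equation Defects <- -Feed with the constant Defects = 6.
Downtime = Defects - 2*Wear - 3  [with Defects=6, Wear=5]  = -7

-7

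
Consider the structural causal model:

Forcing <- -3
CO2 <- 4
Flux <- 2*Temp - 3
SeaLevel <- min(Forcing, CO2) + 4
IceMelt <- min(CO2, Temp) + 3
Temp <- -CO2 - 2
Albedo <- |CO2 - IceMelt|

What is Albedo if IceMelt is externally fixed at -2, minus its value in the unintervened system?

Intervening sets IceMelt = -2 and removes its equation (IceMelt <- min(CO2, Temp) + 3).
Albedo = |CO2 - IceMelt|  [with CO2=4, IceMelt=-2]  = 6
Without intervention: Temp = -CO2 - 2  [with CO2=4]  = -6; IceMelt = min(CO2, Temp) + 3  [with CO2=4, Temp=-6]  = -3; Albedo = |CO2 - IceMelt|  [with CO2=4, IceMelt=-3]  = 7.
Change = 6 − 7 = -1.

-1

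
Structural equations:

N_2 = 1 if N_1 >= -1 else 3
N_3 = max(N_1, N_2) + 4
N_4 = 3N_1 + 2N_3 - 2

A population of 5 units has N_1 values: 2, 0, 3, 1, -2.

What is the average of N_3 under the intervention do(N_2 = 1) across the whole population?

5.6

do(N_2=1) breaks N_2's dependence on N_1. With N_2=1 fixed, N_3 across the units is 6, 5, 7, 5, 5, mean 5.6.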